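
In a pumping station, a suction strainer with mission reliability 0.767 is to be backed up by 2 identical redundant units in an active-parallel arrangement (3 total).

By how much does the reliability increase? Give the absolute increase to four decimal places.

R_before = 0.767
R_after = 1 − (1 − 0.767)^3 = 0.9874
ΔR = 0.9874 − 0.767 = 0.2204

0.2204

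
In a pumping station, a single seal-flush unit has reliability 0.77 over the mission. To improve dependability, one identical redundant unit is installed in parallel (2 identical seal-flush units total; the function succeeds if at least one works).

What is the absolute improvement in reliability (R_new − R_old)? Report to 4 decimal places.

R_before = 0.77
R_after = 1 − (1 − 0.77)^2 = 0.9471
ΔR = 0.9471 − 0.77 = 0.1771

0.1771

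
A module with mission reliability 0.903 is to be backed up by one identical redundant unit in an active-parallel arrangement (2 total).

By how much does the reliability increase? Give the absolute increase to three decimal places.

R_before = 0.903
R_after = 1 − (1 − 0.903)^2 = 0.991
ΔR = 0.991 − 0.903 = 0.088

0.088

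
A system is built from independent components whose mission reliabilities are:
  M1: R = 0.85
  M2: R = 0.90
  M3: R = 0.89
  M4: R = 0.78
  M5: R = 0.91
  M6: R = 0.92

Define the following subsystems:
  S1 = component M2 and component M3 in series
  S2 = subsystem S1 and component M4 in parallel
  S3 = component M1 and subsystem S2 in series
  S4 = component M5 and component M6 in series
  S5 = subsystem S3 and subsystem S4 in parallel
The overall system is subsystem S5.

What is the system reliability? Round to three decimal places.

Series (M2 and M3): 0.90000 × 0.89000 = 0.80100
Parallel ([0.80100] and M4): 1 − (1 − 0.80100)(1 − 0.78000) = 0.95622
Series (M1 and [0.95622]): 0.85000 × 0.95622 = 0.81279
Series (M5 and M6): 0.91000 × 0.92000 = 0.83720
Parallel ([0.81279] and [0.83720]): 1 − (1 − 0.81279)(1 − 0.83720) = 0.970

0.970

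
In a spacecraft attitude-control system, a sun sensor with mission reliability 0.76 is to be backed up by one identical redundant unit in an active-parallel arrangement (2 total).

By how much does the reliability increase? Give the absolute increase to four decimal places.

0.1824

R_before = 0.76
R_after = 1 − (1 − 0.76)^2 = 0.9424
ΔR = 0.9424 − 0.76 = 0.1824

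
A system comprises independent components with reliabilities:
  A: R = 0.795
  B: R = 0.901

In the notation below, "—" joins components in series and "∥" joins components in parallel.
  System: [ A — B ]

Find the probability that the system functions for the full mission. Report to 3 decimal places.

Series (A and B): 0.79500 × 0.90100 = 0.716

0.716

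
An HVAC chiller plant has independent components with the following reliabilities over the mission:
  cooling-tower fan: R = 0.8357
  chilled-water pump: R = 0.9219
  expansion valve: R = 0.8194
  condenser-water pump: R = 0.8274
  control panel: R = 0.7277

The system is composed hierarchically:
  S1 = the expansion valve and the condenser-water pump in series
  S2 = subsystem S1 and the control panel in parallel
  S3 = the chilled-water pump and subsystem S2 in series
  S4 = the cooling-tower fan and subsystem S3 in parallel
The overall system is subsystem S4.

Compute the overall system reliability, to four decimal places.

Series (expansion valve and condenser-water pump): 0.819400 × 0.827400 = 0.677972
Parallel ([0.677972] and control panel): 1 − (1 − 0.677972)(1 − 0.727700) = 0.912312
Series (chilled-water pump and [0.912312]): 0.921900 × 0.912312 = 0.841060
Parallel (cooling-tower fan and [0.841060]): 1 − (1 − 0.835700)(1 − 0.841060) = 0.9739

0.9739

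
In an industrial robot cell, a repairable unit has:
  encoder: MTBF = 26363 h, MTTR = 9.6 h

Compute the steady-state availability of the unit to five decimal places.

0.99964

A(encoder) = MTBF/(MTBF+MTTR) = 26363/(26363+9.6) = 0.99964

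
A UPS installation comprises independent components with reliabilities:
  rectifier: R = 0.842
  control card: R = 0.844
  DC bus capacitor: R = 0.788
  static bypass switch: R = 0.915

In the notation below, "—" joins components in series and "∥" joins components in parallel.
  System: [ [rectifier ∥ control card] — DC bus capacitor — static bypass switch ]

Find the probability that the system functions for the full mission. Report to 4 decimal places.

0.7032

Parallel (rectifier and control card): 1 − (1 − 0.842000)(1 − 0.844000) = 0.975352
Series ([0.975352], DC bus capacitor, and static bypass switch): 0.975352 × 0.788000 × 0.915000 = 0.7032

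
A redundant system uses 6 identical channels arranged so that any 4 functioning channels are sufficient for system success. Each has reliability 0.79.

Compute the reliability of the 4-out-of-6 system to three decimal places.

0.888

R = Σ_{i=4}^{6} C(6,i) p^i (1−p)^{6−i} with p = 0.79
C(6,4)·0.79^4·0.21^2 = 0.25765
C(6,5)·0.79^5·0.21^1 = 0.38771
C(6,6)·0.79^6·0.21^0 = 0.24309
Sum = 0.888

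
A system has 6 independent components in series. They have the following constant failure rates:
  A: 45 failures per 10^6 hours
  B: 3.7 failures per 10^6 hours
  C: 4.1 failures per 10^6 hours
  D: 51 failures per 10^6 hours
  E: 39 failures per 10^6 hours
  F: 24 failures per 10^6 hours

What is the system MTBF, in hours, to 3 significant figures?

6000

Series of exponential components: λ_sys = Σ λ_i
λ_sys = 0.000045 + 0.0000037 + 0.0000041 + 0.000051 + 0.000039 + 0.000024 = 1.6680e-04 /h
MTBF = 1 / λ_sys = 6000 h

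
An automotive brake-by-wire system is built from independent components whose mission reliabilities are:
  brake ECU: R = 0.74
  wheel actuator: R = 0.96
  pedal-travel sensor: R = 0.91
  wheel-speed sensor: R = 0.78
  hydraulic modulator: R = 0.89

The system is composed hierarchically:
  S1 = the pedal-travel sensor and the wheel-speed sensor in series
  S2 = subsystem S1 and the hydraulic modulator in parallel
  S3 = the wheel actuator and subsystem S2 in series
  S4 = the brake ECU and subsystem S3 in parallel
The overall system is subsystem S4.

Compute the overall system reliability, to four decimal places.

Series (pedal-travel sensor and wheel-speed sensor): 0.910000 × 0.780000 = 0.709800
Parallel ([0.709800] and hydraulic modulator): 1 − (1 − 0.709800)(1 − 0.890000) = 0.968078
Series (wheel actuator and [0.968078]): 0.960000 × 0.968078 = 0.929355
Parallel (brake ECU and [0.929355]): 1 − (1 − 0.740000)(1 − 0.929355) = 0.9816

0.9816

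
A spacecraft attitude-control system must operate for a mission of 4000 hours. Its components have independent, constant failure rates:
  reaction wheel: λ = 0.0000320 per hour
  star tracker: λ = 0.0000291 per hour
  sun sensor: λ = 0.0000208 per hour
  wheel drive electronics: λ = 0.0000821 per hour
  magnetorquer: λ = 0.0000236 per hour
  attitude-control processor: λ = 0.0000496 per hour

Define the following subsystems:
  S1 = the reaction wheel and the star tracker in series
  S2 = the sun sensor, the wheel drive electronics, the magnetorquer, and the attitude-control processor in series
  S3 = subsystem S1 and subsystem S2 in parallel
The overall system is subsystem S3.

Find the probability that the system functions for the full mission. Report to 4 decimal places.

0.8904

R(reaction wheel) = exp(−0.0000320 × 4000) = 0.879853
R(star tracker) = exp(−0.0000291 × 4000) = 0.890119
R(sun sensor) = exp(−0.0000208 × 4000) = 0.920167
R(wheel drive electronics) = exp(−0.0000821 × 4000) = 0.720075
R(magnetorquer) = exp(−0.0000236 × 4000) = 0.909919
R(attitude-control processor) = exp(−0.0000496 × 4000) = 0.820042
Series (reaction wheel and star tracker): 0.879853 × 0.890119 = 0.783174
Series (sun sensor, wheel drive electronics, magnetorquer, and attitude-control processor): 0.920167 × 0.720075 × 0.909919 × 0.820042 = 0.494405
Parallel ([0.783174] and [0.494405]): 1 − (1 − 0.783174)(1 − 0.494405) = 0.8904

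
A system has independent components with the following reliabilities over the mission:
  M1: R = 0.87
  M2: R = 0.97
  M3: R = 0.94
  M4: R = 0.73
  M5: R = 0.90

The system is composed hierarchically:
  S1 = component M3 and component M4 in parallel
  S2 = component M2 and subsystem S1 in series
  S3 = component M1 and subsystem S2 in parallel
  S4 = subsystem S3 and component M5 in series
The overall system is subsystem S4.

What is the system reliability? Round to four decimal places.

Parallel (M3 and M4): 1 − (1 − 0.940000)(1 − 0.730000) = 0.983800
Series (M2 and [0.983800]): 0.970000 × 0.983800 = 0.954286
Parallel (M1 and [0.954286]): 1 − (1 − 0.870000)(1 − 0.954286) = 0.994057
Series ([0.994057] and M5): 0.994057 × 0.900000 = 0.8947

0.8947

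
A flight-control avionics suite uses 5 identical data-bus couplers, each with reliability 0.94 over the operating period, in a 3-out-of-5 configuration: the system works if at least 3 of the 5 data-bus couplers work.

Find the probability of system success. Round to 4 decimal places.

R = Σ_{i=3}^{5} C(5,i) p^i (1−p)^{5−i} with p = 0.94
C(5,3)·0.94^3·0.06^2 = 0.029901
C(5,4)·0.94^4·0.06^1 = 0.234225
C(5,5)·0.94^5·0.06^0 = 0.733904
Sum = 0.9980

0.9980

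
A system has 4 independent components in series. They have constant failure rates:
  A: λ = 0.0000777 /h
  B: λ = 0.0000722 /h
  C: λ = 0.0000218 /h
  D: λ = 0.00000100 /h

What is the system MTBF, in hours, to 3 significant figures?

Series of exponential components: λ_sys = Σ λ_i
λ_sys = 0.0000777 + 0.0000722 + 0.0000218 + 0.00000100 = 1.7270e-04 /h
MTBF = 1 / λ_sys = 5790 h

5790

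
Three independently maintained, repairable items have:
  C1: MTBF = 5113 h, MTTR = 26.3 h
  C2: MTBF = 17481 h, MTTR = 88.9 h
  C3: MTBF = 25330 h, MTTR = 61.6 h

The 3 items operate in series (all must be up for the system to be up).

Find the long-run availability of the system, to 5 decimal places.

A(C1) = MTBF/(MTBF+MTTR) = 5113/(5113+26.3) = 0.994883
A(C2) = MTBF/(MTBF+MTTR) = 17481/(17481+88.9) = 0.994940
A(C3) = MTBF/(MTBF+MTTR) = 25330/(25330+61.6) = 0.997574
Series availability: 0.994883 × 0.994940 × 0.997574 = 0.98745

0.98745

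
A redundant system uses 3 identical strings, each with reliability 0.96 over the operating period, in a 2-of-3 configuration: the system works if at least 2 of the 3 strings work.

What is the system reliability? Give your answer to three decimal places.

0.995

R = Σ_{i=2}^{3} C(3,i) p^i (1−p)^{3−i} with p = 0.96
C(3,2)·0.96^2·0.04^1 = 0.11059
C(3,3)·0.96^3·0.04^0 = 0.88474
Sum = 0.995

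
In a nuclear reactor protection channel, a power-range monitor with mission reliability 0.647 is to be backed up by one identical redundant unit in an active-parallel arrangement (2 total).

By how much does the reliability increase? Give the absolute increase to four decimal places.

R_before = 0.647
R_after = 1 − (1 − 0.647)^2 = 0.8754
ΔR = 0.8754 − 0.647 = 0.2284

0.2284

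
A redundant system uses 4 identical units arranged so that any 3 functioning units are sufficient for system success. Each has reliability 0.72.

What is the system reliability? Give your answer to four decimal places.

R = Σ_{i=3}^{4} C(4,i) p^i (1−p)^{4−i} with p = 0.72
C(4,3)·0.72^3·0.28^1 = 0.418038
C(4,4)·0.72^4·0.28^0 = 0.268739
Sum = 0.6868

0.6868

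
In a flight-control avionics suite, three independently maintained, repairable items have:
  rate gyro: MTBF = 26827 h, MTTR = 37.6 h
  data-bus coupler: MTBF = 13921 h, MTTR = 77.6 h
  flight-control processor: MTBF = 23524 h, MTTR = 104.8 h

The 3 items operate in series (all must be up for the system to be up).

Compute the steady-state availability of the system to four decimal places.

A(rate gyro) = MTBF/(MTBF+MTTR) = 26827/(26827+37.6) = 0.998600
A(data-bus coupler) = MTBF/(MTBF+MTTR) = 13921/(13921+77.6) = 0.994457
A(flight-control processor) = MTBF/(MTBF+MTTR) = 23524/(23524+104.8) = 0.995565
Series availability: 0.998600 × 0.994457 × 0.995565 = 0.9887

0.9887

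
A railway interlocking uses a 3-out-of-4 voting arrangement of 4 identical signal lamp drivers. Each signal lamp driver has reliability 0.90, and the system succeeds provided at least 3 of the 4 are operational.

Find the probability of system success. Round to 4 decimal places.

0.9477

R = Σ_{i=3}^{4} C(4,i) p^i (1−p)^{4−i} with p = 0.90
C(4,3)·0.90^3·0.10^1 = 0.291600
C(4,4)·0.90^4·0.10^0 = 0.656100
Sum = 0.9477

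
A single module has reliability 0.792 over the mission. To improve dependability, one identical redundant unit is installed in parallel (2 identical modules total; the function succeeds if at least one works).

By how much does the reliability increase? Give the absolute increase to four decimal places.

0.1647

R_before = 0.792
R_after = 1 − (1 − 0.792)^2 = 0.9567
ΔR = 0.9567 − 0.792 = 0.1647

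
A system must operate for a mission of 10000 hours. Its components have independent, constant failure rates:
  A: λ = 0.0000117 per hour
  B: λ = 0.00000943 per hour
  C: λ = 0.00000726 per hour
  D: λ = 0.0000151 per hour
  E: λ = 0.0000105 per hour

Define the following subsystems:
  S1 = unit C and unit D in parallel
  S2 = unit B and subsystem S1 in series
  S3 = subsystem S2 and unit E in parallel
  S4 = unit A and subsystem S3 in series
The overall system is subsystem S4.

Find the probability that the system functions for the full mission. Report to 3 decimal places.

R(A) = exp(−0.0000117 × 10000) = 0.88959
R(B) = exp(−0.00000943 × 10000) = 0.91001
R(C) = exp(−0.00000726 × 10000) = 0.92997
R(D) = exp(−0.0000151 × 10000) = 0.85985
R(E) = exp(−0.0000105 × 10000) = 0.90032
Parallel (C and D): 1 − (1 − 0.92997)(1 − 0.85985) = 0.99019
Series (B and [0.99019]): 0.91001 × 0.99019 = 0.90108
Parallel ([0.90108] and E): 1 − (1 − 0.90108)(1 − 0.90032) = 0.99014
Series (A and [0.99014]): 0.88959 × 0.99014 = 0.881

0.881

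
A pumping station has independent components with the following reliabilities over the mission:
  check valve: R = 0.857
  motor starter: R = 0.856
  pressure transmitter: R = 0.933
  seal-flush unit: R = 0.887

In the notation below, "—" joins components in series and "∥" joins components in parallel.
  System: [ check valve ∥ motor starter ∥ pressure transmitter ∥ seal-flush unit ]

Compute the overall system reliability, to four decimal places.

0.9998

Parallel (check valve, motor starter, pressure transmitter, and seal-flush unit): 1 − (1 − 0.857000)(1 − 0.856000)(1 − 0.933000)(1 − 0.887000) = 0.9998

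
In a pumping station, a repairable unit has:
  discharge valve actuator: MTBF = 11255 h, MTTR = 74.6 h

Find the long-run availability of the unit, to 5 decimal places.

0.99342

A(discharge valve actuator) = MTBF/(MTBF+MTTR) = 11255/(11255+74.6) = 0.99342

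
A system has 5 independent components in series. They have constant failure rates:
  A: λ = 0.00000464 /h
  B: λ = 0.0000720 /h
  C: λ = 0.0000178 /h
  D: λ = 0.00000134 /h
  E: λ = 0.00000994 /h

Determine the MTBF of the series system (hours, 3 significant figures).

Series of exponential components: λ_sys = Σ λ_i
λ_sys = 0.00000464 + 0.0000720 + 0.0000178 + 0.00000134 + 0.00000994 = 1.0572e-04 /h
MTBF = 1 / λ_sys = 9460 h

9460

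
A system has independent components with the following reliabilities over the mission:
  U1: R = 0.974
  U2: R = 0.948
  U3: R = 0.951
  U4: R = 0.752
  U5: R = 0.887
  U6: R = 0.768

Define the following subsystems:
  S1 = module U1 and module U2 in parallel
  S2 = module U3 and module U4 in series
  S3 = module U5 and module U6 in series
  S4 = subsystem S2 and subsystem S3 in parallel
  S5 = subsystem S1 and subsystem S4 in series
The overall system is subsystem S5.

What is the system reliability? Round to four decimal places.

Parallel (U1 and U2): 1 − (1 − 0.974000)(1 − 0.948000) = 0.998648
Series (U3 and U4): 0.951000 × 0.752000 = 0.715152
Series (U5 and U6): 0.887000 × 0.768000 = 0.681216
Parallel ([0.715152] and [0.681216]): 1 − (1 − 0.715152)(1 − 0.681216) = 0.909195
Series ([0.998648] and [0.909195]): 0.998648 × 0.909195 = 0.9080

0.9080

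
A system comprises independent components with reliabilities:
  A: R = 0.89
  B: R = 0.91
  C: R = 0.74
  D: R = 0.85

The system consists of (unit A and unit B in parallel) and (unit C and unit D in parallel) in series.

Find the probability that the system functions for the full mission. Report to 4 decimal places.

Parallel (A and B): 1 − (1 − 0.890000)(1 − 0.910000) = 0.990100
Parallel (C and D): 1 − (1 − 0.740000)(1 − 0.850000) = 0.961000
Series ([0.990100] and [0.961000]): 0.990100 × 0.961000 = 0.9515

0.9515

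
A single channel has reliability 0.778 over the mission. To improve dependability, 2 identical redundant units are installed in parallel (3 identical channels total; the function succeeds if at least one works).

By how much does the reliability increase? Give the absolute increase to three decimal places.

0.211

R_before = 0.778
R_after = 1 − (1 − 0.778)^3 = 0.989
ΔR = 0.989 − 0.778 = 0.211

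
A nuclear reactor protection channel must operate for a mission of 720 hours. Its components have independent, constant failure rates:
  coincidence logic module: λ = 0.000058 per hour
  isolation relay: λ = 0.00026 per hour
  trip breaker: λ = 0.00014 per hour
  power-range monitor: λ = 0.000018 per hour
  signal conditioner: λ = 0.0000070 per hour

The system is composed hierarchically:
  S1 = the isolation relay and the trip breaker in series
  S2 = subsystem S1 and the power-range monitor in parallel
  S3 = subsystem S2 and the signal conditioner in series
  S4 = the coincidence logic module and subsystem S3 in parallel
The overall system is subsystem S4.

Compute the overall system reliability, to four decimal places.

0.9997

R(coincidence logic module) = exp(−0.000058 × 720) = 0.959100
R(isolation relay) = exp(−0.00026 × 720) = 0.829278
R(trip breaker) = exp(−0.00014 × 720) = 0.904114
R(power-range monitor) = exp(−0.000018 × 720) = 0.987124
R(signal conditioner) = exp(−0.0000070 × 720) = 0.994973
Series (isolation relay and trip breaker): 0.829278 × 0.904114 = 0.749762
Parallel ([0.749762] and power-range monitor): 1 − (1 − 0.749762)(1 − 0.987124) = 0.996778
Series ([0.996778] and signal conditioner): 0.996778 × 0.994973 = 0.991767
Parallel (coincidence logic module and [0.991767]): 1 − (1 − 0.959100)(1 − 0.991767) = 0.9997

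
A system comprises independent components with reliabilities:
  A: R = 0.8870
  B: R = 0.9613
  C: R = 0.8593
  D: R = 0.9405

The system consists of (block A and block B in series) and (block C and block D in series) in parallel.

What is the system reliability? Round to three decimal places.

Series (A and B): 0.88700 × 0.96130 = 0.85267
Series (C and D): 0.85930 × 0.94050 = 0.80817
Parallel ([0.85267] and [0.80817]): 1 − (1 − 0.85267)(1 − 0.80817) = 0.972

0.972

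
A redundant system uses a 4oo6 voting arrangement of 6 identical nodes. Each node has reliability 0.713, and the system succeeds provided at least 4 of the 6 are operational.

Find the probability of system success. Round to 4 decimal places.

0.7680

R = Σ_{i=4}^{6} C(6,i) p^i (1−p)^{6−i} with p = 0.713
C(6,4)·0.713^4·0.287^2 = 0.319310
C(6,5)·0.713^5·0.287^1 = 0.317308
C(6,6)·0.713^6·0.287^0 = 0.131382
Sum = 0.7680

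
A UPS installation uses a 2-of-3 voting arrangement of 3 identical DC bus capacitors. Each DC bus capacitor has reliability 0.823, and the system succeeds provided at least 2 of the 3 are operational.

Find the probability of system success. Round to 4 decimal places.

R = Σ_{i=2}^{3} C(3,i) p^i (1−p)^{3−i} with p = 0.823
C(3,2)·0.823^2·0.177^1 = 0.359662
C(3,3)·0.823^3·0.177^0 = 0.557442
Sum = 0.9171

0.9171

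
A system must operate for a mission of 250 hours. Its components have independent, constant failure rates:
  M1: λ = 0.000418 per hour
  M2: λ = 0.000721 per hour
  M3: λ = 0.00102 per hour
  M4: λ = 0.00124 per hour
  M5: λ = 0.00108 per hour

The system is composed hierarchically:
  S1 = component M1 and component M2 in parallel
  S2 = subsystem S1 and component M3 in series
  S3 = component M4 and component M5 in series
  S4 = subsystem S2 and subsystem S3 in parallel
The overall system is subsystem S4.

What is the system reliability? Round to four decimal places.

0.8954

R(M1) = exp(−0.000418 × 250) = 0.900775
R(M2) = exp(−0.000721 × 250) = 0.835061
R(M3) = exp(−0.00102 × 250) = 0.774916
R(M4) = exp(−0.00124 × 250) = 0.733447
R(M5) = exp(−0.00108 × 250) = 0.763379
Parallel (M1 and M2): 1 − (1 − 0.900775)(1 − 0.835061) = 0.983634
Series ([0.983634] and M3): 0.983634 × 0.774916 = 0.762234
Series (M4 and M5): 0.733447 × 0.763379 = 0.559898
Parallel ([0.762234] and [0.559898]): 1 − (1 − 0.762234)(1 − 0.559898) = 0.8954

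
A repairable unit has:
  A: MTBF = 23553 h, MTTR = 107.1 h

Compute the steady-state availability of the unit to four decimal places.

A(A) = MTBF/(MTBF+MTTR) = 23553/(23553+107.1) = 0.9955

0.9955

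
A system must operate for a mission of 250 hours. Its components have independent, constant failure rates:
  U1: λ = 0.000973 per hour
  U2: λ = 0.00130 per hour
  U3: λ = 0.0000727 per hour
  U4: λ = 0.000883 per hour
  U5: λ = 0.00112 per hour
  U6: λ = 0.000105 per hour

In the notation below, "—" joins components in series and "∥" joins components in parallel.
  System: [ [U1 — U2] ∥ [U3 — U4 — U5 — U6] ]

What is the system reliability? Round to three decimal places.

R(U1) = exp(−0.000973 × 250) = 0.78408
R(U2) = exp(−0.00130 × 250) = 0.72253
R(U3) = exp(−0.0000727 × 250) = 0.98199
R(U4) = exp(−0.000883 × 250) = 0.80192
R(U5) = exp(−0.00112 × 250) = 0.75578
R(U6) = exp(−0.000105 × 250) = 0.97409
Series (U1 and U2): 0.78408 × 0.72253 = 0.56652
Series (U3, U4, U5, and U6): 0.98199 × 0.80192 × 0.75578 × 0.97409 = 0.57974
Parallel ([0.56652] and [0.57974]): 1 − (1 − 0.56652)(1 − 0.57974) = 0.818

0.818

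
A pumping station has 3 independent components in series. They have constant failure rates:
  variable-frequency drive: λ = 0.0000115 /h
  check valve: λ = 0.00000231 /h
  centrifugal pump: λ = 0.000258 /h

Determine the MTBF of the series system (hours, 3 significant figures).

3680

Series of exponential components: λ_sys = Σ λ_i
λ_sys = 0.0000115 + 0.00000231 + 0.000258 = 2.7181e-04 /h
MTBF = 1 / λ_sys = 3680 h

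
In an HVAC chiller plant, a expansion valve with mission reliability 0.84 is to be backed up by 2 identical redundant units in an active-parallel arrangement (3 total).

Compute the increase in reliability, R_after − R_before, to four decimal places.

R_before = 0.84
R_after = 1 − (1 − 0.84)^3 = 0.9959
ΔR = 0.9959 − 0.84 = 0.1559

0.1559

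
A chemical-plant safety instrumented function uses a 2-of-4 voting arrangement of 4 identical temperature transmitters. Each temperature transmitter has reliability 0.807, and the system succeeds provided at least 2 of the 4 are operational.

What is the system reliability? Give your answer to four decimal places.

0.9754

R = Σ_{i=2}^{4} C(4,i) p^i (1−p)^{4−i} with p = 0.807
C(4,2)·0.807^2·0.193^2 = 0.145550
C(4,3)·0.807^3·0.193^1 = 0.405731
C(4,4)·0.807^4·0.193^0 = 0.424125
Sum = 0.9754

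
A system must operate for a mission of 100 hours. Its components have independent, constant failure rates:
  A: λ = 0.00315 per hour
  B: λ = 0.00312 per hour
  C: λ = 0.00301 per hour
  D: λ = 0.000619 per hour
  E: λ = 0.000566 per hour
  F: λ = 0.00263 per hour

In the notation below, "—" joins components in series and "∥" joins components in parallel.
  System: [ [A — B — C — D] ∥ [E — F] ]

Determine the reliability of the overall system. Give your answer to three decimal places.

0.828

R(A) = exp(−0.00315 × 100) = 0.72979
R(B) = exp(−0.00312 × 100) = 0.73198
R(C) = exp(−0.00301 × 100) = 0.74008
R(D) = exp(−0.000619 × 100) = 0.93998
R(E) = exp(−0.000566 × 100) = 0.94497
R(F) = exp(−0.00263 × 100) = 0.76874
Series (A, B, C, and D): 0.72979 × 0.73198 × 0.74008 × 0.93998 = 0.37162
Series (E and F): 0.94497 × 0.76874 = 0.72644
Parallel ([0.37162] and [0.72644]): 1 − (1 − 0.37162)(1 − 0.72644) = 0.828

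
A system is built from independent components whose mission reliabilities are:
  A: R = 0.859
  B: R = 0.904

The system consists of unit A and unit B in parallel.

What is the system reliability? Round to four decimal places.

Parallel (A and B): 1 − (1 − 0.859000)(1 − 0.904000) = 0.9865

0.9865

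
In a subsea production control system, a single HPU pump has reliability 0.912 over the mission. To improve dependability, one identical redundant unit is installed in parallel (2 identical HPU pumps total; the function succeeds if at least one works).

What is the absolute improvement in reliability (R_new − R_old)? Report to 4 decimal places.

0.0803

R_before = 0.912
R_after = 1 − (1 − 0.912)^2 = 0.9923
ΔR = 0.9923 − 0.912 = 0.0803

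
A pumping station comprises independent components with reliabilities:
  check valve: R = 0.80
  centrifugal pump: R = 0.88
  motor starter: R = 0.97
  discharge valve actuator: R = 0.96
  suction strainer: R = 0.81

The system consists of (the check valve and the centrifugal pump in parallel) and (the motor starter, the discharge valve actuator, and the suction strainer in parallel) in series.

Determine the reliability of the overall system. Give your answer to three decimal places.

Parallel (check valve and centrifugal pump): 1 − (1 − 0.80000)(1 − 0.88000) = 0.97600
Parallel (motor starter, discharge valve actuator, and suction strainer): 1 − (1 − 0.97000)(1 − 0.96000)(1 − 0.81000) = 0.99977
Series ([0.97600] and [0.99977]): 0.97600 × 0.99977 = 0.976

0.976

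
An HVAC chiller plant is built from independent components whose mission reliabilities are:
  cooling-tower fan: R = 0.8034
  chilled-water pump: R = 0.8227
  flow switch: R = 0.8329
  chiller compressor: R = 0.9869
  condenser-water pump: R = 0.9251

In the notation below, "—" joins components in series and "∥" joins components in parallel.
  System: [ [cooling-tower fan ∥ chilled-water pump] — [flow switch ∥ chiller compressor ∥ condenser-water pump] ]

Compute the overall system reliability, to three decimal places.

0.965

Parallel (cooling-tower fan and chilled-water pump): 1 − (1 − 0.80340)(1 − 0.82270) = 0.96514
Parallel (flow switch, chiller compressor, and condenser-water pump): 1 − (1 − 0.83290)(1 − 0.98690)(1 − 0.92510) = 0.99984
Series ([0.96514] and [0.99984]): 0.96514 × 0.99984 = 0.965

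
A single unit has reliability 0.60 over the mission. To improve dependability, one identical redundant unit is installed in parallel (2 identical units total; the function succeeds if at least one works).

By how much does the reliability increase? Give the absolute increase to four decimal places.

0.2400

R_before = 0.60
R_after = 1 − (1 − 0.60)^2 = 0.8400
ΔR = 0.8400 − 0.60 = 0.2400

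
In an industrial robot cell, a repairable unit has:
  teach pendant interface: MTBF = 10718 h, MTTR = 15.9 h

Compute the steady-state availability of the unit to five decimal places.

0.99852

A(teach pendant interface) = MTBF/(MTBF+MTTR) = 10718/(10718+15.9) = 0.99852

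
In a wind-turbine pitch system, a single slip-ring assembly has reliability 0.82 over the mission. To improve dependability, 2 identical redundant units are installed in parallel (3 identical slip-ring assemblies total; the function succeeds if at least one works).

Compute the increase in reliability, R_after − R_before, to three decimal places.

R_before = 0.82
R_after = 1 − (1 − 0.82)^3 = 0.994
ΔR = 0.994 − 0.82 = 0.174

0.174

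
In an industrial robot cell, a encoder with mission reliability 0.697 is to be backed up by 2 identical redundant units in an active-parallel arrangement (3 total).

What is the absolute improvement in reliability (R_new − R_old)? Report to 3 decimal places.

0.275

R_before = 0.697
R_after = 1 − (1 − 0.697)^3 = 0.972
ΔR = 0.972 − 0.697 = 0.275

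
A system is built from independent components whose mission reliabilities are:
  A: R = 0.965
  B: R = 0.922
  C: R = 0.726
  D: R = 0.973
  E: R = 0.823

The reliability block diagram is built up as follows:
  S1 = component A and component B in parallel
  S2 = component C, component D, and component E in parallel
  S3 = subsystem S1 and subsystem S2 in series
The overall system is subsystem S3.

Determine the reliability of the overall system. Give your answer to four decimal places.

Parallel (A and B): 1 − (1 − 0.965000)(1 − 0.922000) = 0.997270
Parallel (C, D, and E): 1 − (1 − 0.726000)(1 − 0.973000)(1 − 0.823000) = 0.998691
Series ([0.997270] and [0.998691]): 0.997270 × 0.998691 = 0.9960

0.9960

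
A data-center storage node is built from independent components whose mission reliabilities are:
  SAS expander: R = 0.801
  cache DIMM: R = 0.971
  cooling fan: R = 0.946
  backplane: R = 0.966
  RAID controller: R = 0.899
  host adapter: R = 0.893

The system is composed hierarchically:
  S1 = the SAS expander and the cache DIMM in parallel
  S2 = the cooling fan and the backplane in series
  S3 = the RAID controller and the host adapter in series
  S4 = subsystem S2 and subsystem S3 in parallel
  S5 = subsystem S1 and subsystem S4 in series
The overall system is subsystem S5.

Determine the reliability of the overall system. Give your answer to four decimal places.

0.9773

Parallel (SAS expander and cache DIMM): 1 − (1 − 0.801000)(1 − 0.971000) = 0.994229
Series (cooling fan and backplane): 0.946000 × 0.966000 = 0.913836
Series (RAID controller and host adapter): 0.899000 × 0.893000 = 0.802807
Parallel ([0.913836] and [0.802807]): 1 − (1 − 0.913836)(1 − 0.802807) = 0.983009
Series ([0.994229] and [0.983009]): 0.994229 × 0.983009 = 0.9773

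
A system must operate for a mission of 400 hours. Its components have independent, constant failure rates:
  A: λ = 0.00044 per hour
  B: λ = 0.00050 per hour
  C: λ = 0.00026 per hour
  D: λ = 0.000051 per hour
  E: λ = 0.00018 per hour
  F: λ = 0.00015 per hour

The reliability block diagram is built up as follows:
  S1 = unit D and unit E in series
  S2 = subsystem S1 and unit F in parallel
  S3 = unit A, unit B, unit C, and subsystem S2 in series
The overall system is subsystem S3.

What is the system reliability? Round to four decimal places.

R(A) = exp(−0.00044 × 400) = 0.838618
R(B) = exp(−0.00050 × 400) = 0.818731
R(C) = exp(−0.00026 × 400) = 0.901225
R(D) = exp(−0.000051 × 400) = 0.979807
R(E) = exp(−0.00018 × 400) = 0.930531
R(F) = exp(−0.00015 × 400) = 0.941765
Series (D and E): 0.979807 × 0.930531 = 0.911741
Parallel ([0.911741] and F): 1 − (1 − 0.911741)(1 − 0.941765) = 0.994860
Series (A, B, C, and [0.994860]): 0.838618 × 0.818731 × 0.901225 × 0.994860 = 0.6156

0.6156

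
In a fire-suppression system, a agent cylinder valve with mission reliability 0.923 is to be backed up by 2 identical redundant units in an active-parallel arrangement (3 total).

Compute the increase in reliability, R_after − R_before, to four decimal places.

R_before = 0.923
R_after = 1 − (1 − 0.923)^3 = 0.9995
ΔR = 0.9995 − 0.923 = 0.0765

0.0765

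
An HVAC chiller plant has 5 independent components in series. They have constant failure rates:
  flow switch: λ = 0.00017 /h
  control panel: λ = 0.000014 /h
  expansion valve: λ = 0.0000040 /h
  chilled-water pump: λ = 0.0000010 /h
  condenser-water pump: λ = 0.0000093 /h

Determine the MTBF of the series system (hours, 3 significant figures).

Series of exponential components: λ_sys = Σ λ_i
λ_sys = 0.00017 + 0.000014 + 0.0000040 + 0.0000010 + 0.0000093 = 1.9830e-04 /h
MTBF = 1 / λ_sys = 5040 h

5040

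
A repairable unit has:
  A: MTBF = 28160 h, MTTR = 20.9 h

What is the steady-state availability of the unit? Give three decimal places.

0.999

A(A) = MTBF/(MTBF+MTTR) = 28160/(28160+20.9) = 0.999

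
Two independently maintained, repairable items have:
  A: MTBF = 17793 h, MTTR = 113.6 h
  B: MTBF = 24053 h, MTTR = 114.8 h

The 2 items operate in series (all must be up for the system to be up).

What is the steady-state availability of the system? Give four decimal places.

A(A) = MTBF/(MTBF+MTTR) = 17793/(17793+113.6) = 0.993656
A(B) = MTBF/(MTBF+MTTR) = 24053/(24053+114.8) = 0.995250
Series availability: 0.993656 × 0.995250 = 0.9889

0.9889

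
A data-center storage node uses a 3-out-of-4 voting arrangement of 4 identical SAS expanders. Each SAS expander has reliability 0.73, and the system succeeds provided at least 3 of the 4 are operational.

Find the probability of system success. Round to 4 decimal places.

0.7041

R = Σ_{i=3}^{4} C(4,i) p^i (1−p)^{4−i} with p = 0.73
C(4,3)·0.73^3·0.27^1 = 0.420138
C(4,4)·0.73^4·0.27^0 = 0.283982
Sum = 0.7041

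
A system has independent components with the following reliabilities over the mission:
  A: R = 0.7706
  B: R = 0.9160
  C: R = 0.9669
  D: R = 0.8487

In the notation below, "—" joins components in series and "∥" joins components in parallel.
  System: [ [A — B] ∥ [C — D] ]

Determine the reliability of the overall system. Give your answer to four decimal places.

0.9472

Series (A and B): 0.770600 × 0.916000 = 0.705870
Series (C and D): 0.966900 × 0.848700 = 0.820608
Parallel ([0.705870] and [0.820608]): 1 − (1 − 0.705870)(1 − 0.820608) = 0.9472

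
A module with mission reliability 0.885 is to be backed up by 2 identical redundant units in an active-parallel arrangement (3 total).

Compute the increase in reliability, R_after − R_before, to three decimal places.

0.113

R_before = 0.885
R_after = 1 − (1 − 0.885)^3 = 0.998
ΔR = 0.998 − 0.885 = 0.113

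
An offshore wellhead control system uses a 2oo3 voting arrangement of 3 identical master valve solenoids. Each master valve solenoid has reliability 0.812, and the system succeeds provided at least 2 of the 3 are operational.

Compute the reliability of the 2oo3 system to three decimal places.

R = Σ_{i=2}^{3} C(3,i) p^i (1−p)^{3−i} with p = 0.812
C(3,2)·0.812^2·0.188^1 = 0.37187
C(3,3)·0.812^3·0.188^0 = 0.53539
Sum = 0.907

0.907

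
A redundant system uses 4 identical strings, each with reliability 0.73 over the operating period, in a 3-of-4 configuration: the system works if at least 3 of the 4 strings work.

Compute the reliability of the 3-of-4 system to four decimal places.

0.7041

R = Σ_{i=3}^{4} C(4,i) p^i (1−p)^{4−i} with p = 0.73
C(4,3)·0.73^3·0.27^1 = 0.420138
C(4,4)·0.73^4·0.27^0 = 0.283982
Sum = 0.7041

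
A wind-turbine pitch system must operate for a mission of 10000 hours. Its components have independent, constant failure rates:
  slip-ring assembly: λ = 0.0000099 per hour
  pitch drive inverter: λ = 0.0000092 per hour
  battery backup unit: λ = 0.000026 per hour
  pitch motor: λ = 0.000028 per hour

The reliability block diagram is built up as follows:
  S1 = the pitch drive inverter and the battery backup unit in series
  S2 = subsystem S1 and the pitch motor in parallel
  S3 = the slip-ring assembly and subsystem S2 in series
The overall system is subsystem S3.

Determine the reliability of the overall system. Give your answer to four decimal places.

0.8401

R(slip-ring assembly) = exp(−0.0000099 × 10000) = 0.905743
R(pitch drive inverter) = exp(−0.0000092 × 10000) = 0.912105
R(battery backup unit) = exp(−0.000026 × 10000) = 0.771052
R(pitch motor) = exp(−0.000028 × 10000) = 0.755784
Series (pitch drive inverter and battery backup unit): 0.912105 × 0.771052 = 0.703280
Parallel ([0.703280] and pitch motor): 1 − (1 − 0.703280)(1 − 0.755784) = 0.927536
Series (slip-ring assembly and [0.927536]): 0.905743 × 0.927536 = 0.8401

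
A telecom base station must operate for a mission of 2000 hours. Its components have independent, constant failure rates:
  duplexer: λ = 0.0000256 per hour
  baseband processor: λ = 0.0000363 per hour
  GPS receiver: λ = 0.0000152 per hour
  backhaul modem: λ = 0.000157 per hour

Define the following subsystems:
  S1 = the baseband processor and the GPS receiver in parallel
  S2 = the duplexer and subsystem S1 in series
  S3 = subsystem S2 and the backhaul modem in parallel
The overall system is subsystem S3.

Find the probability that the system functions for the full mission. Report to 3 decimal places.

R(duplexer) = exp(−0.0000256 × 2000) = 0.95009
R(baseband processor) = exp(−0.0000363 × 2000) = 0.92997
R(GPS receiver) = exp(−0.0000152 × 2000) = 0.97006
R(backhaul modem) = exp(−0.000157 × 2000) = 0.73052
Parallel (baseband processor and GPS receiver): 1 − (1 − 0.92997)(1 − 0.97006) = 0.99790
Series (duplexer and [0.99790]): 0.95009 × 0.99790 = 0.94809
Parallel ([0.94809] and backhaul modem): 1 − (1 − 0.94809)(1 − 0.73052) = 0.986

0.986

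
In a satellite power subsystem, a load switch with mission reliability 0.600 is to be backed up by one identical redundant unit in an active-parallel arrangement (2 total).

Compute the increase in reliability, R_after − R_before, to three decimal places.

R_before = 0.600
R_after = 1 − (1 − 0.600)^2 = 0.840
ΔR = 0.840 − 0.600 = 0.240

0.240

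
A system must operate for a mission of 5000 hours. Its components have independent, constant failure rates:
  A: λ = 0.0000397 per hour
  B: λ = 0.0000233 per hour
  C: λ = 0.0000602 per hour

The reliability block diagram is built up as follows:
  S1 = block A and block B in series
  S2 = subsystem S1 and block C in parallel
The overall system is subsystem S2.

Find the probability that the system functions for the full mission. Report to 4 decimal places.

0.9298

R(A) = exp(−0.0000397 × 5000) = 0.819960
R(B) = exp(−0.0000233 × 5000) = 0.890030
R(C) = exp(−0.0000602 × 5000) = 0.740078
Series (A and B): 0.819960 × 0.890030 = 0.729789
Parallel ([0.729789] and C): 1 − (1 − 0.729789)(1 − 0.740078) = 0.9298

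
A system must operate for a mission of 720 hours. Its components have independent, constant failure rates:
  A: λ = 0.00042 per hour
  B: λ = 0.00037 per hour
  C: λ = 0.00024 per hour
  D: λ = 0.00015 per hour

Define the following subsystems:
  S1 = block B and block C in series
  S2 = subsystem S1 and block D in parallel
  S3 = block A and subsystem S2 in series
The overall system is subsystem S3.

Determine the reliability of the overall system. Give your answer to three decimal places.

0.712

R(A) = exp(−0.00042 × 720) = 0.73904
R(B) = exp(−0.00037 × 720) = 0.76613
R(C) = exp(−0.00024 × 720) = 0.84131
R(D) = exp(−0.00015 × 720) = 0.89763
Series (B and C): 0.76613 × 0.84131 = 0.64455
Parallel ([0.64455] and D): 1 − (1 − 0.64455)(1 − 0.89763) = 0.96361
Series (A and [0.96361]): 0.73904 × 0.96361 = 0.712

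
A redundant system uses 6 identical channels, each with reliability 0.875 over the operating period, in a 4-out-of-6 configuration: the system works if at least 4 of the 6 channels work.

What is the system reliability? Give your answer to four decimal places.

0.9709

R = Σ_{i=4}^{6} C(6,i) p^i (1−p)^{6−i} with p = 0.875
C(6,4)·0.875^4·0.125^2 = 0.137386
C(6,5)·0.875^5·0.125^1 = 0.384682
C(6,6)·0.875^6·0.125^0 = 0.448795
Sum = 0.9709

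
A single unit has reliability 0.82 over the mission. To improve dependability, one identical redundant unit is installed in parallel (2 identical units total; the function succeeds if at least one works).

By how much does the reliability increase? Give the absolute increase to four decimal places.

0.1476

R_before = 0.82
R_after = 1 − (1 − 0.82)^2 = 0.9676
ΔR = 0.9676 − 0.82 = 0.1476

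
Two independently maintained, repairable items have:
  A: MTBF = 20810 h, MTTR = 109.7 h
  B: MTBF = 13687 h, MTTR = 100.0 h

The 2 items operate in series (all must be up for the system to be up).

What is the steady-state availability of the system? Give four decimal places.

A(A) = MTBF/(MTBF+MTTR) = 20810/(20810+109.7) = 0.994756
A(B) = MTBF/(MTBF+MTTR) = 13687/(13687+100.0) = 0.992747
Series availability: 0.994756 × 0.992747 = 0.9875

0.9875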